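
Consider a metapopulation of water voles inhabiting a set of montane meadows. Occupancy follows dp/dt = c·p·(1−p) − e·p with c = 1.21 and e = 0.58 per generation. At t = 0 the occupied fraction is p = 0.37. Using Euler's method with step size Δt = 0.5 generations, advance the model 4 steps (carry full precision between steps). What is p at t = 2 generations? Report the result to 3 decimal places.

Update rule: p ← p + [c·p·(1−p) − e·p]·Δt with Δt = 0.5.
p: 0.37000 → 0.40373  (Δp = +0.03373)
p: 0.40373 → 0.43229  (Δp = +0.02856)
p: 0.43229 → 0.45540  (Δp = +0.02311)
p: 0.45540 → 0.47338  (Δp = +0.01798)

0.473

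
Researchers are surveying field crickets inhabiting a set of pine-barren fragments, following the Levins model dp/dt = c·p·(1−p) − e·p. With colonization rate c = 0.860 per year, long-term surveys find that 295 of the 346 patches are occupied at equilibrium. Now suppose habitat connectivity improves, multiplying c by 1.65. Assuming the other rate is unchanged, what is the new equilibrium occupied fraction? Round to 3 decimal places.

0.911

Observed p* = 295/346 = 0.85260.
Balance c(1−p*) = e gives e = 0.860×(1 − 0.85260) = 0.12676.
New p* = 1 − e/c = 1 − 0.12676/1.41900 = 0.91067.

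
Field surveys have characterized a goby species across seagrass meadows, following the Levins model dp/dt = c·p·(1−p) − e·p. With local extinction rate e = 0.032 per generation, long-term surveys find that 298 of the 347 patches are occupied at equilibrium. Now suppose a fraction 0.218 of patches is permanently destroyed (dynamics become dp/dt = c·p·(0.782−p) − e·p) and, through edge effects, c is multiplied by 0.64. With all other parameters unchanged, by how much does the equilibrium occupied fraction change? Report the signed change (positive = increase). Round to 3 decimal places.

Observed p* = 298/347 = 0.85879.
Balance c(1−p*) = e gives c = e/(1 − 0.85879) = 0.032/0.14121 = 0.22661.
New p* = 0.782 − e/c = 0.782 − 0.03200/0.14503 = 0.56136.
Δp* = 0.56136 − 0.85879 = -0.29743.

-0.297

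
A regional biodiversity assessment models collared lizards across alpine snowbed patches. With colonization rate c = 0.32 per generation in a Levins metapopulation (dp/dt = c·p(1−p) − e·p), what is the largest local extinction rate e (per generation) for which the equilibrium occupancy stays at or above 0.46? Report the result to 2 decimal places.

0.17

1 − e/c ≥ 0.46 ⇒ e ≤ c(1 − 0.46) = 0.32 × 0.5400.
e_max = 0.1728.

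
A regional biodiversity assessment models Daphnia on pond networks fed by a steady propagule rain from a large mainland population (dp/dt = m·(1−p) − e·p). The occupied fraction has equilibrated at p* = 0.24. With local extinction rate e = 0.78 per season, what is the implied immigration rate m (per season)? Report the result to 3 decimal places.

0.246

At equilibrium m(1−p*) = e·p*, so m = e·p*/(1−p*).
m = 0.78 × 0.24 / 0.7600 = 0.1872/0.7600 = 0.2463.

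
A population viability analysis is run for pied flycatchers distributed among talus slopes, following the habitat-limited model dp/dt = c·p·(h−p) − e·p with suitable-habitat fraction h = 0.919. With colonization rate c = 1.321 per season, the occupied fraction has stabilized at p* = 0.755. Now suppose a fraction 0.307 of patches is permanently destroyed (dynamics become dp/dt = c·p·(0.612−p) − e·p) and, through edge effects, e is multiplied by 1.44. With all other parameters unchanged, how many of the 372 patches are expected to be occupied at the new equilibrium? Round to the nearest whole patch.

Balance c(h−p*) = e gives e = 1.321×(0.919 − 0.75500) = 0.21664.
New p* = 0.612 − e/c = 0.612 − 0.31196/1.32100 = 0.37585.
Expected occupied = 372 × 0.37585 = 139.82 ≈ 140.

140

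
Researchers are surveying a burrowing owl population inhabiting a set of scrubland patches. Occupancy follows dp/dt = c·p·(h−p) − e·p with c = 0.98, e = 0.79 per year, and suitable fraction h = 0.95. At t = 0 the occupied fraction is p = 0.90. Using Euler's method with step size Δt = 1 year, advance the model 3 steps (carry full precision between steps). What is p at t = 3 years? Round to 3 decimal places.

0.198

Update rule: p ← p + [c·p·(h−p) − e·p]·Δt with Δt = 1.
step 1: Δp = -0.66690, p = 0.23310
step 2: Δp = -0.02038, p = 0.21272
step 3: Δp = -0.01435, p = 0.19837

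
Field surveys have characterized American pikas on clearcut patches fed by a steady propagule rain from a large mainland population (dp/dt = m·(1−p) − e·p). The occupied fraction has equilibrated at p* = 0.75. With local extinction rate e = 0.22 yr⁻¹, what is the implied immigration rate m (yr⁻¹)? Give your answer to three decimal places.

At equilibrium m(1−p*) = e·p*, so m = e·p*/(1−p*).
m = 0.22 × 0.75 / 0.2500 = 0.1650/0.2500 = 0.6600.

0.660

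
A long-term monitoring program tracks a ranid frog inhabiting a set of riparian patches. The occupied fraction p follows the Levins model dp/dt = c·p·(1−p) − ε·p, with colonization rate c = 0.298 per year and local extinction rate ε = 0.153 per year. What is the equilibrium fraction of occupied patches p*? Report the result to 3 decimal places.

0.487

Setting dp/dt = 0 and dividing through by p* gives c·(1−p*) = ε.
So p* = 1 − ε/c = 1 − 0.153/0.298 = 1 − 0.5134 = 0.4866.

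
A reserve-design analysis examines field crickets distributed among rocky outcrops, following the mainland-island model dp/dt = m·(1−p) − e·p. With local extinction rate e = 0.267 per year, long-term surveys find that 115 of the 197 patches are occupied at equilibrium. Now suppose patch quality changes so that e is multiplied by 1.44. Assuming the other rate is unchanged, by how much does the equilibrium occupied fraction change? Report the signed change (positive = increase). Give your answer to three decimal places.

-0.090

Observed p* = 115/197 = 0.58376.
Balance m(1−p*) = e·p* gives m = e·p*/(1−p*) = 0.267×0.58376/0.41624 = 0.37446.
New p* = m/(m+e) = 0.37446/(0.37446+0.38448) = 0.49340.
Δp* = 0.49340 − 0.58376 = -0.09036.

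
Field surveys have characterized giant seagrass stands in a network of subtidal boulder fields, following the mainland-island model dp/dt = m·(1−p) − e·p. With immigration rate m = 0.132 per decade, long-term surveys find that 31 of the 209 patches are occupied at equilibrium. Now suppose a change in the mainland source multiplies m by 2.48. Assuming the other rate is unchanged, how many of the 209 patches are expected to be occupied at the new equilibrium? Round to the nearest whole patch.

63

Observed p* = 31/209 = 0.14833.
Balance m(1−p*) = e·p* gives e = m(1−p*)/p* = 0.132×0.85167/0.14833 = 0.75791.
New p* = m/(m+e) = 0.32736/(0.32736+0.75791) = 0.30164.
Expected occupied = 209 × 0.30164 = 63.04 ≈ 63.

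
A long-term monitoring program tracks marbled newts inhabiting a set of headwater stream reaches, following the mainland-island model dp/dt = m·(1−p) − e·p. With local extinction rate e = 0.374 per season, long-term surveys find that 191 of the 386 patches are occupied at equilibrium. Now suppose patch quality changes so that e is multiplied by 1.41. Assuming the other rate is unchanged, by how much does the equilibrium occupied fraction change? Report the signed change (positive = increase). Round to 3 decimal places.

Observed p* = 191/386 = 0.49482.
Balance m(1−p*) = e·p* gives m = e·p*/(1−p*) = 0.374×0.49482/0.50518 = 0.36633.
New p* = m/(m+e) = 0.36633/(0.36633+0.52734) = 0.40992.
Δp* = 0.40992 − 0.49482 = -0.08490.

-0.085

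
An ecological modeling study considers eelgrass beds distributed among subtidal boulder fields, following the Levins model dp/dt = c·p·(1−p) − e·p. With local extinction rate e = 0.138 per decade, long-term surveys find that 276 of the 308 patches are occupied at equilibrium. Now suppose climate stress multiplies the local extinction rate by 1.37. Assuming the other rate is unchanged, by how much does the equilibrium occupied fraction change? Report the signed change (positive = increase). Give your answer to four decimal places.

Observed p* = 276/308 = 0.89610.
Balance c(1−p*) = e gives c = e/(1 − 0.89610) = 0.138/0.10390 = 1.32820.
New p* = 1 − e/c = 1 − 0.18906/1.32820 = 0.85766.
Δp* = 0.85766 − 0.89610 = -0.03844.

-0.0384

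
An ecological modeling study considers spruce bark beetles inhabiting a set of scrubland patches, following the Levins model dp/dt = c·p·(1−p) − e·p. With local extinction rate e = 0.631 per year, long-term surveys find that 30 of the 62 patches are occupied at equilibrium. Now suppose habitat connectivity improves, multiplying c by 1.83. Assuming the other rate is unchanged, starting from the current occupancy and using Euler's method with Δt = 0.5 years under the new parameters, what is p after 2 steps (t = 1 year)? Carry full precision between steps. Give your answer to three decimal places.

Observed p* = 30/62 = 0.48387.
Balance c(1−p*) = e gives c = e/(1 − 0.48387) = 0.631/0.51613 = 1.22256.
Starting from p₀ = 0.48387; update p ← p + (dp/dt)·Δt with the new parameters.
  1  |  dp/dt·Δt = +0.126709  |  p_1 = 0.610580
  2  |  dp/dt·Δt = +0.073345  |  p_2 = 0.683924

0.684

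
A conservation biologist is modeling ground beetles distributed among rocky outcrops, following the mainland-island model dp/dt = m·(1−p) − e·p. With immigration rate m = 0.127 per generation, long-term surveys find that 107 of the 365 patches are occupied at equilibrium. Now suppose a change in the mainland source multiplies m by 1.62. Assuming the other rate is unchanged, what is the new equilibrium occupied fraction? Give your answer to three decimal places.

Observed p* = 107/365 = 0.29315.
Balance m(1−p*) = e·p* gives e = m(1−p*)/p* = 0.127×0.70685/0.29315 = 0.30623.
New p* = m/(m+e) = 0.20574/(0.20574+0.30623) = 0.40186.

0.402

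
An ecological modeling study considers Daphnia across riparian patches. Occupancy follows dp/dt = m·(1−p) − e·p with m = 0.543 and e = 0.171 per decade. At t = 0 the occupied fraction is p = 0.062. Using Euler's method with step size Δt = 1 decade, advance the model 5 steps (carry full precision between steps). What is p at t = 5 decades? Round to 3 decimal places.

0.759

Update rule: p ← p + [m·(1−p) − e·p]·Δt with Δt = 1.
  1  |  dp/dt·Δt = +0.498732  |  p_1 = 0.560732
  2  |  dp/dt·Δt = +0.142637  |  p_2 = 0.703369
  3  |  dp/dt·Δt = +0.040794  |  p_3 = 0.744164
  4  |  dp/dt·Δt = +0.011667  |  p_4 = 0.755831
  5  |  dp/dt·Δt = +0.003337  |  p_5 = 0.759168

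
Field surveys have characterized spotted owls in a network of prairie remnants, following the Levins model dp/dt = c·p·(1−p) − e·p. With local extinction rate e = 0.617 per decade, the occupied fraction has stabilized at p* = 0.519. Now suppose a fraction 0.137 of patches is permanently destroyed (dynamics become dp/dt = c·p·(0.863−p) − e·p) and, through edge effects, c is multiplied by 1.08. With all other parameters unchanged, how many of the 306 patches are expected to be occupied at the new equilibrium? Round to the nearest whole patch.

128

Balance c(1−p*) = e gives c = e/(1 − 0.51900) = 0.617/0.48100 = 1.28274.
New p* = 0.863 − e/c = 0.863 − 0.61700/1.38536 = 0.41763.
Expected occupied = 306 × 0.41763 = 127.79 ≈ 128.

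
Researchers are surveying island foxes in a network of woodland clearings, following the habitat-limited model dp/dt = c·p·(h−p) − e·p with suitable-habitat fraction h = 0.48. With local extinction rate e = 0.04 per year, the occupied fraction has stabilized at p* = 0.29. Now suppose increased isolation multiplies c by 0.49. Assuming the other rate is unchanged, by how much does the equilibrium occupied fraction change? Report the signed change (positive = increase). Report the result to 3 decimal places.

Balance c(h−p*) = e gives c = e/(0.48 − 0.29000) = 0.04/0.19000 = 0.21053.
New p* = 0.48 − e/c = 0.48 − 0.04000/0.10316 = 0.09225.
Δp* = 0.09225 − 0.29000 = -0.19775.

-0.198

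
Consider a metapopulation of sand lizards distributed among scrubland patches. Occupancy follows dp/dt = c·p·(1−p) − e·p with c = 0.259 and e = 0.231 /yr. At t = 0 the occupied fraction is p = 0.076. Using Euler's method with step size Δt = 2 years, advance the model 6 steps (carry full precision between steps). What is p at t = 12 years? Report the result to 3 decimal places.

Update rule: p ← p + [c·p·(1−p) − e·p]·Δt with Δt = 2.
p: 0.07600 → 0.07726  (Δp = +0.00126)
p: 0.07726 → 0.07850  (Δp = +0.00123)
p: 0.07850 → 0.07970  (Δp = +0.00120)
p: 0.07970 → 0.08088  (Δp = +0.00117)
p: 0.08088 → 0.08202  (Δp = +0.00114)
p: 0.08202 → 0.08312  (Δp = +0.00111)

0.083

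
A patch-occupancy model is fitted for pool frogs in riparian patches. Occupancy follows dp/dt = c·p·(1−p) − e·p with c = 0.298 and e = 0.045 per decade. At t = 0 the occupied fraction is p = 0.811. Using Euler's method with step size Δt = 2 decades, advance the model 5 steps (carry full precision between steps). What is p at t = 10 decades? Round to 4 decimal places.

Update rule: p ← p + [c·p·(1−p) − e·p]·Δt with Δt = 2.
  1  |  dp/dt·Δt = +0.018364  |  p_1 = 0.829364
  2  |  dp/dt·Δt = +0.009703  |  p_2 = 0.839067
  3  |  dp/dt·Δt = +0.004964  |  p_3 = 0.844031
  4  |  dp/dt·Δt = +0.002496  |  p_4 = 0.846527
  5  |  dp/dt·Δt = +0.001244  |  p_5 = 0.847771

0.8478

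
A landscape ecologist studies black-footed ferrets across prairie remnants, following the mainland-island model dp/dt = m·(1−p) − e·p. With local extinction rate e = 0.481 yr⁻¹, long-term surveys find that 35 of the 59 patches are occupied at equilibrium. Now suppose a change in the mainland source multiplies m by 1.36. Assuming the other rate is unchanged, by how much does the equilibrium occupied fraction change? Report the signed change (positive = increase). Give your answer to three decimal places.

0.072

Observed p* = 35/59 = 0.59322.
Balance m(1−p*) = e·p* gives m = e·p*/(1−p*) = 0.481×0.59322/0.40678 = 0.70146.
New p* = m/(m+e) = 0.95399/(0.95399+0.48100) = 0.66481.
Δp* = 0.66481 − 0.59322 = +0.07159.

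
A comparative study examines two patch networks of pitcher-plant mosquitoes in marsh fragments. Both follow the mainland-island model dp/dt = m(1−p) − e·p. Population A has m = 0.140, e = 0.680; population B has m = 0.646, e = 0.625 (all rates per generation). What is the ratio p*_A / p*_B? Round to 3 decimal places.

0.336

A: p*_A = m/(m+e) = 0.140/0.8200 = 0.1707.
B: p*_B = 0.646/1.2710 = 0.5083.
p*_A / p*_B = 0.1707/0.5083 = 0.3359.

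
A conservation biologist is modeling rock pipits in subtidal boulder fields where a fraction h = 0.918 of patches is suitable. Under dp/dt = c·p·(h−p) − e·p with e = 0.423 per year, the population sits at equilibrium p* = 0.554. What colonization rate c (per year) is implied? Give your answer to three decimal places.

1.162

At equilibrium c(h−p*) = e, so c = e/(h−p*).
c = 0.423/(0.918 − 0.554) = 0.423/0.3640 = 1.1621.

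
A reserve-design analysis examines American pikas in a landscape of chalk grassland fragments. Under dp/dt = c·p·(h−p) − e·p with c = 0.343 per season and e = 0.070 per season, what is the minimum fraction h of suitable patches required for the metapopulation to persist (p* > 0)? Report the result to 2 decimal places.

0.20

p* = h − e/c is positive only when h > e/c.
h_min = e/c = 0.070/0.343 = 0.2041.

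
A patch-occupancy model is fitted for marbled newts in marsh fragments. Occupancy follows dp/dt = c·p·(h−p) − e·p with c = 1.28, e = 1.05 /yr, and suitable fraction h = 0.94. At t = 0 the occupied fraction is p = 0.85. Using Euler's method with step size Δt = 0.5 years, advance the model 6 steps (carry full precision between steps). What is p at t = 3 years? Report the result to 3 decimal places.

Update rule: p ← p + [c·p·(h−p) − e·p]·Δt with Δt = 0.5.
p: 0.85000 → 0.45271  (Δp = -0.39729)
p: 0.45271 → 0.35622  (Δp = -0.09649)
p: 0.35622 → 0.30230  (Δp = -0.05393)
p: 0.30230 → 0.26697  (Δp = -0.03533)
p: 0.26697 → 0.24180  (Δp = -0.02516)
p: 0.24180 → 0.22291  (Δp = -0.01890)

0.223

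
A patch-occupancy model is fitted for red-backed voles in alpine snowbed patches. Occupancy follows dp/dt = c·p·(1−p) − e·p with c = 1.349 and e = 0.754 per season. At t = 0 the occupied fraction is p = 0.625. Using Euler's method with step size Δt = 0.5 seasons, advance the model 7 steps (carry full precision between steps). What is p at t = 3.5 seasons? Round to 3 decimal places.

0.451

Update rule: p ← p + [c·p·(1−p) − e·p]·Δt with Δt = 0.5.
step 1: Δp = -0.07754, p = 0.54746
step 2: Δp = -0.03929, p = 0.50817
step 3: Δp = -0.02300, p = 0.48517
step 4: Δp = -0.01443, p = 0.47074
step 5: Δp = -0.00942, p = 0.46132
step 6: Δp = -0.00630, p = 0.45502
step 7: Δp = -0.00428, p = 0.45074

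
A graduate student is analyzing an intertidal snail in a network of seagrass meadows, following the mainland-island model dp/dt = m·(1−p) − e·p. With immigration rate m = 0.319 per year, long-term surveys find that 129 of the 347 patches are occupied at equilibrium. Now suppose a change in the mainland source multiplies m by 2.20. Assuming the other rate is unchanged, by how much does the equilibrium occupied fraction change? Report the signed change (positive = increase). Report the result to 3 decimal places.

Observed p* = 129/347 = 0.37176.
Balance m(1−p*) = e·p* gives e = m(1−p*)/p* = 0.319×0.62824/0.37176 = 0.53908.
New p* = m/(m+e) = 0.70180/(0.70180+0.53908) = 0.56557.
Δp* = 0.56557 − 0.37176 = +0.19381.

0.194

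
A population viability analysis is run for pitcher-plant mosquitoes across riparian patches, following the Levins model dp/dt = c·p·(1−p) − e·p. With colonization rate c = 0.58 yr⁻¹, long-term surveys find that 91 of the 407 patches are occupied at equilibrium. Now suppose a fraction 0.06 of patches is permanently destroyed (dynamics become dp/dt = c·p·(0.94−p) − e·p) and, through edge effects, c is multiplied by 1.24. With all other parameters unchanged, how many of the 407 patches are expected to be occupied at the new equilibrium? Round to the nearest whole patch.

Observed p* = 91/407 = 0.22359.
Balance c(1−p*) = e gives e = 0.58×(1 − 0.22359) = 0.45032.
New p* = 0.94 − e/c = 0.94 − 0.45032/0.71920 = 0.31386.
Expected occupied = 407 × 0.31386 = 127.74 ≈ 128.

128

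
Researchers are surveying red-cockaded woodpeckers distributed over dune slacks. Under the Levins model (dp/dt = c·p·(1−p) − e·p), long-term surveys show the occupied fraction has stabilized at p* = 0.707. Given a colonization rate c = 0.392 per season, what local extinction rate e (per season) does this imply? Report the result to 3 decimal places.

0.115

At equilibrium c(1−p*) = e.
e = 0.392 × (1 − 0.707) = 0.392 × 0.2930 = 0.1149.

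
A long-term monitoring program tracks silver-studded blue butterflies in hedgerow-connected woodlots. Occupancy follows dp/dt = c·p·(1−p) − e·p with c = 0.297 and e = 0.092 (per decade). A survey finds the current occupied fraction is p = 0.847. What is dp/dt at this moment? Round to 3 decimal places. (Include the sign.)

Colonization term: c·p·(1−p) = 0.297×0.847×0.1530 = 0.03849.
Extinction term: e·p = 0.07792.
dp/dt = 0.03849 − 0.07792 = -0.03944.

-0.039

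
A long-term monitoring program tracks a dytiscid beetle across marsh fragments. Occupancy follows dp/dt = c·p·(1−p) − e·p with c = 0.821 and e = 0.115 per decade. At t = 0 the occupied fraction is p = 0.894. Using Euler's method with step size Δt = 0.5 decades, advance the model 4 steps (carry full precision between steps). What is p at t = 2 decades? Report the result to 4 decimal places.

Update rule: p ← p + [c·p·(1−p) − e·p]·Δt with Δt = 0.5.
p: 0.89400 → 0.88150  (Δp = -0.01250)
p: 0.88150 → 0.87369  (Δp = -0.00780)
p: 0.87369 → 0.86875  (Δp = -0.00494)
p: 0.86875 → 0.86561  (Δp = -0.00315)

0.8656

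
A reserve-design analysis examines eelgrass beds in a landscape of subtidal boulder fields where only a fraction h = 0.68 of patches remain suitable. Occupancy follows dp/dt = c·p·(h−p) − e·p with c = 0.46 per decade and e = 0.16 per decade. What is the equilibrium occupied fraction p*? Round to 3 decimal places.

0.332

Setting dp/dt = 0 and dividing by p* gives c·(h−p*) = e.
So p* = h − e/c = 0.68 − 0.16/0.46 = 0.68 − 0.3478 = 0.3322.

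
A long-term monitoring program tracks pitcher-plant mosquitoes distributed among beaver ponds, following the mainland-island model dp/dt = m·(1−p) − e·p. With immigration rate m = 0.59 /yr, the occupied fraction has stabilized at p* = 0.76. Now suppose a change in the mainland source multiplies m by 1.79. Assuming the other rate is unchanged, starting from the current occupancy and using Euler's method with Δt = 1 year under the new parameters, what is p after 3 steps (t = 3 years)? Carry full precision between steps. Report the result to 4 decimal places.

Balance m(1−p*) = e·p* gives e = m(1−p*)/p* = 0.59×0.24000/0.76000 = 0.18632.
Starting from p₀ = 0.76000; update p ← p + (dp/dt)·Δt with the new parameters.
t = 1: p = 0.76000 + (+0.11186) = 0.87186
t = 2: p = 0.87186 + (-0.02712) = 0.84475
t = 3: p = 0.84475 + (+0.00657) = 0.85132

0.8513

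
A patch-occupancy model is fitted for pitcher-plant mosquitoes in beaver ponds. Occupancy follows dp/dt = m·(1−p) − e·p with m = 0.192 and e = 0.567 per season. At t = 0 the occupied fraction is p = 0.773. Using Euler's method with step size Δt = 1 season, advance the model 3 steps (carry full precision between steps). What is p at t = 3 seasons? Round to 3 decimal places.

Update rule: p ← p + [m·(1−p) − e·p]·Δt with Δt = 1.
p: 0.77300 → 0.37829  (Δp = -0.39471)
p: 0.37829 → 0.28317  (Δp = -0.09512)
p: 0.28317 → 0.26024  (Δp = -0.02292)

0.260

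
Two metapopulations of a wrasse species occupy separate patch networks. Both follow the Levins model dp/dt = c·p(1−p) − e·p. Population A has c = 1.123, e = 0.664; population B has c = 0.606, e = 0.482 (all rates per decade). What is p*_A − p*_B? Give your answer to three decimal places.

0.204

A: p*_A = 1 − 0.664/1.123 = 0.4087.
B: p*_B = 1 − 0.482/0.606 = 0.2046.
p*_A − p*_B = 0.4087 − 0.2046 = 0.2041.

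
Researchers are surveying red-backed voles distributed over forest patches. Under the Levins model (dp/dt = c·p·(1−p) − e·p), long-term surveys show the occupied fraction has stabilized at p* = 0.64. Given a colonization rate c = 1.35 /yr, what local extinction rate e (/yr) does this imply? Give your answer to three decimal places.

At equilibrium c(1−p*) = e.
e = 1.35 × (1 − 0.64) = 1.35 × 0.3600 = 0.4860.

0.486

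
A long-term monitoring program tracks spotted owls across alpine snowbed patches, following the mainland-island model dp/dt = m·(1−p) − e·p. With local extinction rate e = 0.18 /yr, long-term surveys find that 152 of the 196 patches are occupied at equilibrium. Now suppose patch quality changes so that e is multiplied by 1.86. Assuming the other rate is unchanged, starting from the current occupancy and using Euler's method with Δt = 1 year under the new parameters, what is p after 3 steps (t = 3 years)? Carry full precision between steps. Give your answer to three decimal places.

0.650

Observed p* = 152/196 = 0.77551.
Balance m(1−p*) = e·p* gives m = e·p*/(1−p*) = 0.18×0.77551/0.22449 = 0.62182.
Starting from p₀ = 0.77551; update p ← p + (dp/dt)·Δt with the new parameters.
step 1: Δp = -0.12005, p = 0.65546
step 2: Δp = -0.00521, p = 0.65025
step 3: Δp = -0.00023, p = 0.65003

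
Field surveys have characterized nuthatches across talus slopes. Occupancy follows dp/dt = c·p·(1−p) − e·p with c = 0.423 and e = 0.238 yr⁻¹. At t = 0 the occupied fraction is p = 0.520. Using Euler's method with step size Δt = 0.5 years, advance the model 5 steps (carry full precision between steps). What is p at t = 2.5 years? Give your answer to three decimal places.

Update rule: p ← p + [c·p·(1−p) − e·p]·Δt with Δt = 0.5.
p: 0.52000 → 0.51091  (Δp = -0.00909)
p: 0.51091 → 0.50296  (Δp = -0.00795)
p: 0.50296 → 0.49598  (Δp = -0.00698)
p: 0.49598 → 0.48983  (Δp = -0.00615)
p: 0.48983 → 0.48440  (Δp = -0.00544)

0.484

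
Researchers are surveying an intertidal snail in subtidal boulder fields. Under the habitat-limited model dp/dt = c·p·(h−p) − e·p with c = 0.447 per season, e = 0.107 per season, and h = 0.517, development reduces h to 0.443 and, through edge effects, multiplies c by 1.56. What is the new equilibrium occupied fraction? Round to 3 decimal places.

0.290

Before: p* = h − e/c = 0.517 − 0.107/0.447 = 0.517 − 0.2394 = 0.2776.
After: c = 0.69732, e = 0.107, h = 0.443; p* = 0.443 − 0.107/0.69732 = 0.2896.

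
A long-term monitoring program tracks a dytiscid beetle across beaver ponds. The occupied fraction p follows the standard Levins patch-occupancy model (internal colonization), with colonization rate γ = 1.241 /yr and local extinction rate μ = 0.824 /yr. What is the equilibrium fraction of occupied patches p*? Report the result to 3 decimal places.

0.336

At equilibrium, colonization balances extinction: γ·p*·(1−p*) = μ·p*.
So p* = 1 − μ/γ = 1 − 0.824/1.241 = 1 − 0.6640 = 0.3360.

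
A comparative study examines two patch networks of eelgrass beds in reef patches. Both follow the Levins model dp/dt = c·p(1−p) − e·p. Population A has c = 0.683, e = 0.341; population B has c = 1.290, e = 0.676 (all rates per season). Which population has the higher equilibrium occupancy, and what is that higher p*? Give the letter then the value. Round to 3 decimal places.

A, 0.501

A: p*_A = 1 − 0.341/0.683 = 0.5007.
B: p*_B = 1 − 0.676/1.290 = 0.4760.
A is higher at 0.5007.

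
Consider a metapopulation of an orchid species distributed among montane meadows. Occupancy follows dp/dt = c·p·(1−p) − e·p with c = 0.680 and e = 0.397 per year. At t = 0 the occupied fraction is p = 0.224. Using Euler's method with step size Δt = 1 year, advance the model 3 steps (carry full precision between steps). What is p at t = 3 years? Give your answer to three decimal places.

Update rule: p ← p + [c·p·(1−p) − e·p]·Δt with Δt = 1.
step 1: Δp = +0.02927, p = 0.25327
step 2: Δp = +0.02806, p = 0.28133
step 3: Δp = +0.02580, p = 0.30713

0.307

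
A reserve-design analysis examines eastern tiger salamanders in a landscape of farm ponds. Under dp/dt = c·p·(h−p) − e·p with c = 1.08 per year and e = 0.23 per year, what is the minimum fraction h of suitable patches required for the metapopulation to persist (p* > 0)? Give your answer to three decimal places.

0.213

p* = h − e/c is positive only when h > e/c.
h_min = e/c = 0.23/1.08 = 0.2130.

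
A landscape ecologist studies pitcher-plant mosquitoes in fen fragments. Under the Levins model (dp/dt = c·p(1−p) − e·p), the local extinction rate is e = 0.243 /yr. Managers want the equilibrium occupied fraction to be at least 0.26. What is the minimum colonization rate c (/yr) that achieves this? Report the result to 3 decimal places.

p* = 1 − e/c ≥ 0.26 requires e/c ≤ 0.7400, i.e. c ≥ e/0.7400.
c_min = 0.243/0.7400 = 0.3284.

0.328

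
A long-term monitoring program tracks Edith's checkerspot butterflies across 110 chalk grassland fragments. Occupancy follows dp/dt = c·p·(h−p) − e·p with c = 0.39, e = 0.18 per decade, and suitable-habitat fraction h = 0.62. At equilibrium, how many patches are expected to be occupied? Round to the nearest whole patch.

17

p* = h − e/c = 0.62 − 0.4615 = 0.1585.
Expected occupied patches = N × p* = 110 × 0.1585 = 17.43 ≈ 17.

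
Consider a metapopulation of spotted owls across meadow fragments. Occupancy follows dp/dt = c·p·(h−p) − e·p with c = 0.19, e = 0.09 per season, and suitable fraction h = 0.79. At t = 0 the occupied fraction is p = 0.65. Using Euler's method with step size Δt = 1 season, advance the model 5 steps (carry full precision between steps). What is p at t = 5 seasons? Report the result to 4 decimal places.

Update rule: p ← p + [c·p·(h−p) − e·p]·Δt with Δt = 1.
step 1: Δp = -0.04121, p = 0.60879
step 2: Δp = -0.03383, p = 0.57496
step 3: Δp = -0.02825, p = 0.54670
step 4: Δp = -0.02393, p = 0.52277
step 5: Δp = -0.02051, p = 0.50227

0.5023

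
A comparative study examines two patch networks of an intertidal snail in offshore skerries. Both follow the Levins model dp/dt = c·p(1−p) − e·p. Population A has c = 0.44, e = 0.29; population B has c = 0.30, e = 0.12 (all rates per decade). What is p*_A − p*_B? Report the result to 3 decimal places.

A: p*_A = 1 − 0.29/0.44 = 0.3409.
B: p*_B = 1 − 0.12/0.30 = 0.6000.
p*_A − p*_B = 0.3409 − 0.6000 = -0.2591.

-0.259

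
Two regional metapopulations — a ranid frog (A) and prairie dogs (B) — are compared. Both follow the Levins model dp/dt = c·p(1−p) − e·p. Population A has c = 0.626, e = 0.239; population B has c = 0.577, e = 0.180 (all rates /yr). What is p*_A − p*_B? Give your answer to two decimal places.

-0.07

A: p*_A = 1 − 0.239/0.626 = 0.6182.
B: p*_B = 1 − 0.180/0.577 = 0.6880.
p*_A − p*_B = 0.6182 − 0.6880 = -0.0698.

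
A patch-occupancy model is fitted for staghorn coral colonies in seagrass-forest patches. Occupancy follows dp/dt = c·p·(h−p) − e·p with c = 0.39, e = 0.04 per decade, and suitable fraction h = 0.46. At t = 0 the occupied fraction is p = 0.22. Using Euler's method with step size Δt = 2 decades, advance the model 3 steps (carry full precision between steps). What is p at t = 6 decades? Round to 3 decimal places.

0.284

Update rule: p ← p + [c·p·(h−p) − e·p]·Δt with Δt = 2.
t = 2: p = 0.22000 + (+0.02358) = 0.24358
t = 4: p = 0.24358 + (+0.02163) = 0.26522
t = 6: p = 0.26522 + (+0.01908) = 0.28429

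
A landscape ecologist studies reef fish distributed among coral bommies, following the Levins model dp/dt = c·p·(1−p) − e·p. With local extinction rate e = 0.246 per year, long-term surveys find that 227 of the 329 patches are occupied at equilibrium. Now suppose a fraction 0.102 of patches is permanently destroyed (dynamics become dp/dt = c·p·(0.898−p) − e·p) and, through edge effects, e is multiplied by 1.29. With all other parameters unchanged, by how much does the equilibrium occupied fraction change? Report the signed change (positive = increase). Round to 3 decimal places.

-0.192

Observed p* = 227/329 = 0.68997.
Balance c(1−p*) = e gives c = e/(1 − 0.68997) = 0.246/0.31003 = 0.79347.
New p* = 0.898 − e/c = 0.898 − 0.31734/0.79347 = 0.49806.
Δp* = 0.49806 − 0.68997 = -0.19191.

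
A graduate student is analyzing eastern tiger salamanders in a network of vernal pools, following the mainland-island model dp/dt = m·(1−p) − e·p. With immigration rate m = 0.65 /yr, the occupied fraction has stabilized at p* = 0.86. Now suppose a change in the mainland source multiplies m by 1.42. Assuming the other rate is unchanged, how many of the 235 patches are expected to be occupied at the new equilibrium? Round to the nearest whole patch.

211

Balance m(1−p*) = e·p* gives e = m(1−p*)/p* = 0.65×0.14000/0.86000 = 0.10581.
New p* = m/(m+e) = 0.92300/(0.92300+0.10581) = 0.89715.
Expected occupied = 235 × 0.89715 = 210.83 ≈ 211.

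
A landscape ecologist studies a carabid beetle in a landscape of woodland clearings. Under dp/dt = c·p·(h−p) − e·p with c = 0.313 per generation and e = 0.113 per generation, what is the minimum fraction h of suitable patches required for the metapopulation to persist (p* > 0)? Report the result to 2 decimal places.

0.36

p* = h − e/c is positive only when h > e/c.
h_min = e/c = 0.113/0.313 = 0.3610.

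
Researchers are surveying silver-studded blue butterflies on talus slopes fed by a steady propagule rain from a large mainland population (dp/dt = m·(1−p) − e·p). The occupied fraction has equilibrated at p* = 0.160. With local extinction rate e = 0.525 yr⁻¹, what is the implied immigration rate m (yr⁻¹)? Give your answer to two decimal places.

At equilibrium m(1−p*) = e·p*, so m = e·p*/(1−p*).
m = 0.525 × 0.160 / 0.8400 = 0.0840/0.8400 = 0.1000.

0.10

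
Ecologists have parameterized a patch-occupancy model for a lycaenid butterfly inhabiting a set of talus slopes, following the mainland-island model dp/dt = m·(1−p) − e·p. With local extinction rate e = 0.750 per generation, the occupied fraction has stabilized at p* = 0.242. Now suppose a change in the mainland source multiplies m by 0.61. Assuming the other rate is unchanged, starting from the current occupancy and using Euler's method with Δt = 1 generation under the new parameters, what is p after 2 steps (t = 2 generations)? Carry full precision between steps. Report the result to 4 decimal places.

0.1639

Balance m(1−p*) = e·p* gives m = e·p*/(1−p*) = 0.750×0.24200/0.75800 = 0.23945.
Starting from p₀ = 0.24200; update p ← p + (dp/dt)·Δt with the new parameters.
step 1: Δp = -0.07079, p = 0.17122
step 2: Δp = -0.00736, p = 0.16386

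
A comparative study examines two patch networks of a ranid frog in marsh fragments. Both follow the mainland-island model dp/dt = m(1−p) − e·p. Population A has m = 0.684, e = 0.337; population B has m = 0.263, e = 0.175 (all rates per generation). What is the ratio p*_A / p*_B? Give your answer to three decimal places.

1.116

A: p*_A = m/(m+e) = 0.684/1.0210 = 0.6699.
B: p*_B = 0.263/0.4380 = 0.6005.
p*_A / p*_B = 0.6699/0.6005 = 1.1157.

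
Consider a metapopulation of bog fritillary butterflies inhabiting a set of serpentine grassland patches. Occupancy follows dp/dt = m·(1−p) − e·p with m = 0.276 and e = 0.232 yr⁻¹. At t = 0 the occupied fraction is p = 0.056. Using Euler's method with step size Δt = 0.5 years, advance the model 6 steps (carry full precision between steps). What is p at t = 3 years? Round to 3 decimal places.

Update rule: p ← p + [m·(1−p) − e·p]·Δt with Δt = 0.5.
p: 0.05600 → 0.17978  (Δp = +0.12378)
p: 0.17978 → 0.27211  (Δp = +0.09234)
p: 0.27211 → 0.34100  (Δp = +0.06888)
p: 0.34100 → 0.39238  (Δp = +0.05139)
p: 0.39238 → 0.43072  (Δp = +0.03833)
p: 0.43072 → 0.45932  (Δp = +0.02860)

0.459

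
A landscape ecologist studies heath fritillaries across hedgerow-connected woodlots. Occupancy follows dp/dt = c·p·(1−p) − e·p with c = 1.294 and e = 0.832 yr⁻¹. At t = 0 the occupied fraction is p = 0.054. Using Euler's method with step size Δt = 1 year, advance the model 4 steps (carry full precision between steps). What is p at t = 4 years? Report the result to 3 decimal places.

Update rule: p ← p + [c·p·(1−p) − e·p]·Δt with Δt = 1.
t = 1: p = 0.05400 + (+0.02117) = 0.07517
t = 2: p = 0.07517 + (+0.02742) = 0.10259
t = 3: p = 0.10259 + (+0.03378) = 0.13637
t = 4: p = 0.13637 + (+0.03894) = 0.17531

0.175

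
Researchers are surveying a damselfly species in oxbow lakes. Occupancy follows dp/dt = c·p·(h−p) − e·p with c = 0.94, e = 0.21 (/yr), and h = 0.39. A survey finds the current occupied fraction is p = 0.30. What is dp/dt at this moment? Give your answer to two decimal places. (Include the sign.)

-0.04

Colonization term: c·p·(h−p) = 0.94×0.30×0.0900 = 0.02538.
Extinction term: e·p = 0.06300.
dp/dt = 0.02538 − 0.06300 = -0.03762.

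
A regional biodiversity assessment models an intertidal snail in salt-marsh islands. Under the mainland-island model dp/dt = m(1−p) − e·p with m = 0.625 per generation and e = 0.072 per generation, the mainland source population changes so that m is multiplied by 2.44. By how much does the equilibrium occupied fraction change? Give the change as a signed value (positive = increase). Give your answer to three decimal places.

0.058

Before: p* = 0.625/(0.625+0.072) = 0.8967.
After: m = 1.525, e = 0.072; p* = 1.525/1.5970 = 0.9549.
Δp* = 0.9549 − 0.8967 = +0.0582.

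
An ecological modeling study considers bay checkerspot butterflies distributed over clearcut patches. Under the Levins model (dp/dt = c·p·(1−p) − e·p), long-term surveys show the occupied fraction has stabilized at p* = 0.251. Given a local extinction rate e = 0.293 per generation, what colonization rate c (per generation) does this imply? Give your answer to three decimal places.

At equilibrium c(1−p*) = e, so c = e/(1−p*).
c = 0.293/(1 − 0.251) = 0.293/0.7490 = 0.3912.

0.391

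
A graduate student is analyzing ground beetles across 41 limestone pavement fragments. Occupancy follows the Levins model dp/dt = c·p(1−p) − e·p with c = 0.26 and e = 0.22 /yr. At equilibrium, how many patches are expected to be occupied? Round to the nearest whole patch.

p* = 1 − e/c = 1 − 0.22/0.26 = 0.1538.
Expected occupied patches = N × p* = 41 × 0.1538 = 6.31 ≈ 6.

6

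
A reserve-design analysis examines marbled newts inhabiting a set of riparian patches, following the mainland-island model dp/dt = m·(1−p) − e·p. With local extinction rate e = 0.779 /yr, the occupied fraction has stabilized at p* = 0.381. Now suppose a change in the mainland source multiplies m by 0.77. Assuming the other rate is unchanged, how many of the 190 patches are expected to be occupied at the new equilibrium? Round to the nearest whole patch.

61

Balance m(1−p*) = e·p* gives m = e·p*/(1−p*) = 0.779×0.38100/0.61900 = 0.47948.
New p* = m/(m+e) = 0.36920/(0.36920+0.77900) = 0.32155.
Expected occupied = 190 × 0.32155 = 61.09 ≈ 61.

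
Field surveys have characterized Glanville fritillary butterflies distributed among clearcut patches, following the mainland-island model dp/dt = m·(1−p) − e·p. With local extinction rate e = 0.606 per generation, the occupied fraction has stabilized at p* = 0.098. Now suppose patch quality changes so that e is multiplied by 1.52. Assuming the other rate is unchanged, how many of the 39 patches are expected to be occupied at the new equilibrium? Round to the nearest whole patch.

3

Balance m(1−p*) = e·p* gives m = e·p*/(1−p*) = 0.606×0.09800/0.90200 = 0.06584.
New p* = m/(m+e) = 0.06584/(0.06584+0.92112) = 0.06671.
Expected occupied = 39 × 0.06671 = 2.60 ≈ 3.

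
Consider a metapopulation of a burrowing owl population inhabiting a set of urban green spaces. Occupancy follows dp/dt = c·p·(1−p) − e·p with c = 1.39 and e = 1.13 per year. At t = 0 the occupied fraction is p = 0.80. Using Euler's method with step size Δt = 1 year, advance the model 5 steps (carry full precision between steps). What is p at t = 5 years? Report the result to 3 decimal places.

Update rule: p ← p + [c·p·(1−p) − e·p]·Δt with Δt = 1.
p: 0.80000 → 0.11840  (Δp = -0.68160)
p: 0.11840 → 0.12970  (Δp = +0.01130)
p: 0.12970 → 0.14004  (Δp = +0.01034)
p: 0.14004 → 0.14919  (Δp = +0.00915)
p: 0.14919 → 0.15704  (Δp = +0.00785)

0.157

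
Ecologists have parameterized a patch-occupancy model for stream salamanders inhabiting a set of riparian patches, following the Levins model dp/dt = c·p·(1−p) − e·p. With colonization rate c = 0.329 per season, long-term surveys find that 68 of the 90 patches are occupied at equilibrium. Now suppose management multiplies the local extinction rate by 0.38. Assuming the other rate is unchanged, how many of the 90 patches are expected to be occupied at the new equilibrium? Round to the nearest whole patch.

82

Observed p* = 68/90 = 0.75556.
Balance c(1−p*) = e gives e = 0.329×(1 − 0.75556) = 0.08042.
New p* = 1 − e/c = 1 − 0.03056/0.32900 = 0.90711.
Expected occupied = 90 × 0.90711 = 81.64 ≈ 82.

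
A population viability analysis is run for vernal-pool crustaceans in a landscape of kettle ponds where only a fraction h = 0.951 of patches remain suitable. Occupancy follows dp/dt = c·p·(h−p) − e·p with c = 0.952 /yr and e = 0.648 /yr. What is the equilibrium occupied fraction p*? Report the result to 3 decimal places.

Setting dp/dt = 0 and dividing by p* gives c·(h−p*) = e.
So p* = h − e/c = 0.951 − 0.648/0.952 = 0.951 − 0.6807 = 0.2703.

0.270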